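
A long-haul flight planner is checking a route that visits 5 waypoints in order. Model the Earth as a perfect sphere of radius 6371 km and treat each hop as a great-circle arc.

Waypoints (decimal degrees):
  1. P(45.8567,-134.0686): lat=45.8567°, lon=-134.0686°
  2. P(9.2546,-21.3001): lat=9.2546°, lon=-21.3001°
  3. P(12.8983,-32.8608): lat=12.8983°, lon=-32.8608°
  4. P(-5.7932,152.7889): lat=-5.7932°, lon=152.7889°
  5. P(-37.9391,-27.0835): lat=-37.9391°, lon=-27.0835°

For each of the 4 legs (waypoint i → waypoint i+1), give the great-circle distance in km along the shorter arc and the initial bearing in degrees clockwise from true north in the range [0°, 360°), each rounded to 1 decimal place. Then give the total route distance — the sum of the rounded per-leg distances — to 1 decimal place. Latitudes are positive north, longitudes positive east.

Leg 1: φ1=0.8003504, φ2=0.1615232, Δφ=-0.6388272, Δλ=1.9681816 rad; a=sin²(Δφ/2)+cosφ1·cosφ2·sin²(Δλ/2)=0.5753100538; c=2·atan2(√a, √(1-a))=1.721991833; dist=6371·c=10970.810 ≈ 10970.8 km; running total=10970.8 km
Leg 1 bearing: y=sinΔλ·cosφ2=0.91007382, x=cosφ1·sinφ2-sinφ1·cosφ2·cosΔλ=0.38610779; θ=atan2(y, x)=67.0104° ≈ 67.0°
Leg 2: φ1=0.1615232, φ2=0.2251178, Δφ=0.0635946, Δλ=-0.2017723 rad; a=sin²(Δφ/2)+cosφ1·cosφ2·sin²(Δλ/2)=0.0107696101; c=2·atan2(√a, √(1-a))=0.207927826; dist=6371·c=1324.708 ≈ 1324.7 km; running total=12295.5 km
Leg 2 bearing: y=sinΔλ·cosφ2=-0.19534929, x=cosφ1·sinφ2-sinφ1·cosφ2·cosΔλ=0.06673198; θ=atan2(y, x)=-71.1397° <0 so +360° → 288.8603° ≈ 288.9°
Leg 3: φ1=0.2251178, φ2=-0.1011104, Δφ=-0.3262282, Δλ=3.2401985 rad; a=sin²(Δφ/2)+cosφ1·cosφ2·sin²(Δλ/2)=0.9938050315; c=2·atan2(√a, √(1-a))=2.984013423; dist=6371·c=19011.1495 ≈ 19011.1 km; running total=31306.6 km
Leg 3 bearing: y=sinΔλ·cosφ2=-0.09794336, x=cosφ1·sinφ2-sinφ1·cosφ2·cosΔλ=0.12261102; θ=atan2(y, x)=-38.6183° <0 so +360° → 321.3817° ≈ 321.4°
Leg 4: φ1=-0.1011104, φ2=-0.6621622, Δφ=-0.5610518, Δλ=-3.1393656 rad; a=sin²(Δφ/2)+cosφ1·cosφ2·sin²(Δλ/2)=0.8612878031; c=2·atan2(√a, √(1-a))=2.378317214; dist=6371·c=15152.259 ≈ 15152.3 km; running total=46458.9 km
Leg 4 bearing: y=sinΔλ·cosφ2=-0.00175639, x=cosφ1·sinφ2-sinφ1·cosφ2·cosΔλ=-0.69128967; θ=atan2(y, x)=-179.8544° <0 so +360° → 180.1456° ≈ 180.1°

Leg 1: dist=10970.8 km, bearing=67.0°
Leg 2: dist=1324.7 km, bearing=288.9°
Leg 3: dist=19011.1 km, bearing=321.4°
Leg 4: dist=15152.3 km, bearing=180.1°
Total: 46458.9 km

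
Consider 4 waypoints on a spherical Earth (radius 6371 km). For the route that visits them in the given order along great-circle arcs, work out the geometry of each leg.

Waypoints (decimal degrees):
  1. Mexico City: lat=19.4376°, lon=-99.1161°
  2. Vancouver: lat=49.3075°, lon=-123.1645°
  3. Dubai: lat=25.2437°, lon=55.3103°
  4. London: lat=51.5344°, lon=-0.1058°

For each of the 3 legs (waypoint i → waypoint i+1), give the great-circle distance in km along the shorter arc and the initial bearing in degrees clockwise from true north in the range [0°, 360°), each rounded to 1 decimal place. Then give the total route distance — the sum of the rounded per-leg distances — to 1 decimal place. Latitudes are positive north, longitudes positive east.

Leg 1: φ1=0.3392501, φ2=0.8605782, Δφ=0.5213281, Δλ=-0.4197238 rad; a=sin²(Δφ/2)+cosφ1·cosφ2·sin²(Δλ/2)=0.0931042461; c=2·atan2(√a, √(1-a))=0.620149629; dist=6371·c=3950.973 ≈ 3951.0 km; running total=3951.0 km
Leg 1 bearing: y=sinΔλ·cosφ2=-0.26569501, x=cosφ1·sinφ2-sinφ1·cosφ2·cosΔλ=0.51686511; θ=atan2(y, x)=-27.2055° <0 so +360° → 332.7945° ≈ 332.8°
Leg 2: φ1=0.8605782, φ2=0.4405857, Δφ=-0.4199925, Δλ=3.1149729 rad; a=sin²(Δφ/2)+cosφ1·cosφ2·sin²(Δλ/2)=0.6330841135; c=2·atan2(√a, √(1-a))=1.840211993; dist=6371·c=11723.991 ≈ 11724.0 km; running total=15675.0 km
Leg 2 bearing: y=sinΔλ·cosφ2=0.02407479, x=cosφ1·sinφ2-sinφ1·cosφ2·cosΔλ=0.96362590; θ=atan2(y, x)=1.4312° ≈ 1.4°
Leg 3: φ1=0.4405857, φ2=0.8994450, Δφ=0.4588593, Δλ=-0.9671934 rad; a=sin²(Δφ/2)+cosφ1·cosφ2·sin²(Δλ/2)=0.1733602476; c=2·atan2(√a, √(1-a))=0.858888371; dist=6371·c=5471.978 ≈ 5472.0 km; running total=21147.0 km
Leg 3 bearing: y=sinΔλ·cosφ2=-0.51212681, x=cosφ1·sinφ2-sinφ1·cosφ2·cosΔλ=0.55763072; θ=atan2(y, x)=-42.5643° <0 so +360° → 317.4357° ≈ 317.4°

Leg 1: dist=3951.0 km, bearing=332.8°
Leg 2: dist=11724.0 km, bearing=1.4°
Leg 3: dist=5472.0 km, bearing=317.4°
Total: 21147.0 km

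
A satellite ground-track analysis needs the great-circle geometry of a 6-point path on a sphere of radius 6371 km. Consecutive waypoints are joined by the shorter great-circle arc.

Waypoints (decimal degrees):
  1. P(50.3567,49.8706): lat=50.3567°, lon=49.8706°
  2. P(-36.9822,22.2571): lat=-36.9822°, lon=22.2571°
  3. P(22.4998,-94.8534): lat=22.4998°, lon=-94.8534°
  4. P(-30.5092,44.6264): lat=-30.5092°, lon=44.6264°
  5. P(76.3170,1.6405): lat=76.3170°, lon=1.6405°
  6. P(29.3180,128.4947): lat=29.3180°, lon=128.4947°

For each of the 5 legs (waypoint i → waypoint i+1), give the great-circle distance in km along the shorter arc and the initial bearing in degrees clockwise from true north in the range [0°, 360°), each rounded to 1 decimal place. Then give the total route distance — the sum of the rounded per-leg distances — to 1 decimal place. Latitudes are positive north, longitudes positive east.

Leg 1: dist=10081.6 km, bearing=201.7°
Leg 2: dist=13844.7 km, bearing=273.6°
Leg 3: dist=15908.5 km, bearing=111.3°
Leg 4: dist=12246.1 km, bearing=350.1°
Leg 5: dist=7715.5 km, bearing=48.2°
Total: 59796.4 km

Leg 1: φ1=0.8788902, φ2=-0.6454612, Δφ=-1.5243514, Δλ=-0.4819465 rad; a=sin²(Δφ/2)+cosφ1·cosφ2·sin²(Δλ/2)=0.5058120706; c=2·atan2(√a, √(1-a))=1.582420730; dist=6371·c=10081.602 ≈ 10081.6 km; running total=10081.6 km
Leg 1 bearing: y=sinΔλ·cosφ2=-0.37025806, x=cosφ1·sinφ2-sinφ1·cosφ2·cosΔλ=-0.92885621; θ=atan2(y, x)=-158.2669° <0 so +360° → 201.7331° ≈ 201.7°
Leg 2: φ1=-0.6454612, φ2=0.3926956, Δφ=1.0381567, Δλ=-2.0439638 rad; a=sin²(Δφ/2)+cosφ1·cosφ2·sin²(Δλ/2)=0.7832639567; c=2·atan2(√a, √(1-a))=2.173082569; dist=6371·c=13844.709 ≈ 13844.7 km; running total=23926.3 km
Leg 2 bearing: y=sinΔλ·cosφ2=-0.82237344, x=cosφ1·sinφ2-sinφ1·cosφ2·cosΔλ=0.05242188; θ=atan2(y, x)=-86.3526° <0 so +360° → 273.6474° ≈ 273.6°
Leg 3: φ1=0.3926956, φ2=-0.5324860, Δφ=-0.9251816, Δλ=2.4343818 rad; a=sin²(Δφ/2)+cosφ1·cosφ2·sin²(Δλ/2)=0.8996769476; c=2·atan2(√a, √(1-a))=2.497015475; dist=6371·c=15908.486 ≈ 15908.5 km; running total=39834.8 km
Leg 3 bearing: y=sinΔλ·cosφ2=0.55976138, x=cosφ1·sinφ2-sinφ1·cosφ2·cosΔλ=-0.21840456; θ=atan2(y, x)=111.3145° ≈ 111.3°
Leg 4: φ1=-0.5324860, φ2=1.3319829, Δφ=1.8644689, Δλ=-0.7502455 rad; a=sin²(Δφ/2)+cosφ1·cosφ2·sin²(Δλ/2)=0.6720925848; c=2·atan2(√a, √(1-a))=1.922167119; dist=6371·c=12246.127 ≈ 12246.1 km; running total=52080.9 km
Leg 4 bearing: y=sinΔλ·cosφ2=-0.16128405, x=cosφ1·sinφ2-sinφ1·cosφ2·cosΔλ=0.92494542; θ=atan2(y, x)=-9.8913° <0 so +360° → 350.1087° ≈ 350.1°
Leg 5: φ1=1.3319829, φ2=0.5116956, Δφ=-0.8202873, Δλ=2.2140235 rad; a=sin²(Δφ/2)+cosφ1·cosφ2·sin²(Δλ/2)=0.3239730289; c=2·atan2(√a, √(1-a))=1.211031696; dist=6371·c=7715.483 ≈ 7715.5 km; running total=59796.4 km
Leg 5 bearing: y=sinΔλ·cosφ2=0.69767569, x=cosφ1·sinφ2-sinφ1·cosφ2·cosΔλ=0.62394443; θ=atan2(y, x)=48.1931° ≈ 48.2°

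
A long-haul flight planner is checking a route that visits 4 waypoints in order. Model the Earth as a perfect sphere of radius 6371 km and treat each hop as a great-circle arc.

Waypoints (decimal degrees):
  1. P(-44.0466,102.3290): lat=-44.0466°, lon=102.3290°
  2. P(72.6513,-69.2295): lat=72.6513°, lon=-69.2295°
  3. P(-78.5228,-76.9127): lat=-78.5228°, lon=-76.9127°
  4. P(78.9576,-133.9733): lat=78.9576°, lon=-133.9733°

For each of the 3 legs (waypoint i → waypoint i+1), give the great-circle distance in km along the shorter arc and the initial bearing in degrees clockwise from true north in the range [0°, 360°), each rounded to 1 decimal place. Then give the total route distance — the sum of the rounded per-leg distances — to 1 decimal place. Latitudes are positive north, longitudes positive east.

Leg 1: φ1=-0.7687582, φ2=1.2680044, Δφ=2.0367626, Δλ=-2.9942607 rad; a=sin²(Δφ/2)+cosφ1·cosφ2·sin²(Δλ/2)=0.9378108621; c=2·atan2(√a, √(1-a))=2.637517866; dist=6371·c=16803.626 ≈ 16803.6 km; running total=16803.6 km
Leg 1 bearing: y=sinΔλ·cosφ2=-0.04377361, x=cosφ1·sinφ2-sinφ1·cosφ2·cosΔλ=0.48100984; θ=atan2(y, x)=-5.1998° <0 so +360° → 354.8002° ≈ 354.8°
Leg 2: φ1=1.2680044, φ2=-1.3704814, Δφ=-2.6384858, Δλ=-0.1340971 rad; a=sin²(Δφ/2)+cosφ1·cosφ2·sin²(Δλ/2)=0.9383107397; c=2·atan2(√a, √(1-a))=2.639591662; dist=6371·c=16816.838 ≈ 16816.8 km; running total=33620.4 km
Leg 2 bearing: y=sinΔλ·cosφ2=-0.02660248, x=cosφ1·sinφ2-sinφ1·cosφ2·cosΔλ=-0.48044468; θ=atan2(y, x)=-176.8307° <0 so +360° → 183.1693° ≈ 183.2°
Leg 3: φ1=-1.3704814, φ2=1.3780701, Δφ=2.7485515, Δλ=-0.9958953 rad; a=sin²(Δφ/2)+cosφ1·cosφ2·sin²(Δλ/2)=0.9705683965; c=2·atan2(√a, √(1-a))=2.796774074; dist=6371·c=17818.248 ≈ 17818.2 km; running total=51438.6 km
Leg 3 bearing: y=sinΔλ·cosφ2=-0.16074532, x=cosφ1·sinφ2-sinφ1·cosφ2·cosΔλ=0.29735918; θ=atan2(y, x)=-28.3946° <0 so +360° → 331.6054° ≈ 331.6°

Leg 1: dist=16803.6 km, bearing=354.8°
Leg 2: dist=16816.8 km, bearing=183.2°
Leg 3: dist=17818.2 km, bearing=331.6°
Total: 51438.6 km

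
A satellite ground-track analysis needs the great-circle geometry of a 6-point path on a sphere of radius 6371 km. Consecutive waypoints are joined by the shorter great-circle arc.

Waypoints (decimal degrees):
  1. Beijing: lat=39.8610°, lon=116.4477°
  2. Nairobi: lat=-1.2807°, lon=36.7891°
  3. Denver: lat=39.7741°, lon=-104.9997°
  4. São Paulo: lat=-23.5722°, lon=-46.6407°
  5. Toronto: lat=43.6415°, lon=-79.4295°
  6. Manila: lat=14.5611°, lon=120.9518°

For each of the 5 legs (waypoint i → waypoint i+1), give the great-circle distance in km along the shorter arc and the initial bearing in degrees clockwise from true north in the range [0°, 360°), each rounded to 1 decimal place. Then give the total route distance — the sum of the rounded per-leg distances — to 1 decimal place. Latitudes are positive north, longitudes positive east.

Leg 1: φ1=0.6957057, φ2=-0.0223524, Δφ=-0.7180581, Δλ=-1.3903048 rad; a=sin²(Δφ/2)+cosφ1·cosφ2·sin²(Δλ/2)=0.4382824889; c=2·atan2(√a, √(1-a))=1.447045689; dist=6371·c=9219.128 ≈ 9219.1 km; running total=9219.1 km
Leg 1 bearing: y=sinΔλ·cosφ2=-0.98350984, x=cosφ1·sinφ2-sinφ1·cosφ2·cosΔλ=-0.13218243; θ=atan2(y, x)=-97.6546° <0 so +360° → 262.3454° ≈ 262.3°
Leg 2: φ1=-0.0223524, φ2=0.6941890, Δφ=0.7165414, Δλ=-2.4746814 rad; a=sin²(Δφ/2)+cosφ1·cosφ2·sin²(Δλ/2)=0.8090217550; c=2·atan2(√a, √(1-a))=2.237047871; dist=6371·c=14252.232 ≈ 14252.2 km; running total=23471.3 km
Leg 2 bearing: y=sinΔλ·cosφ2=-0.47540993, x=cosφ1·sinφ2-sinφ1·cosφ2·cosΔλ=0.62610512; θ=atan2(y, x)=-37.2099° <0 so +360° → 322.7901° ≈ 322.8°
Leg 3: φ1=0.6941890, φ2=-0.4114125, Δφ=-1.1056015, Δλ=1.0185567 rad; a=sin²(Δφ/2)+cosφ1·cosφ2·sin²(Δλ/2)=0.4431487565; c=2·atan2(√a, √(1-a))=1.456847408; dist=6371·c=9281.575 ≈ 9281.6 km; running total=32752.9 km
Leg 3 bearing: y=sinΔλ·cosφ2=0.78031231, x=cosφ1·sinφ2-sinφ1·cosφ2·cosΔλ=-0.61496703; θ=atan2(y, x)=128.2418° ≈ 128.2°
Leg 4: φ1=-0.4114125, φ2=0.7616879, Δφ=1.1731004, Δλ=-0.5722725 rad; a=sin²(Δφ/2)+cosφ1·cosφ2·sin²(Δλ/2)=0.3591923387; c=2·atan2(√a, √(1-a))=1.285319176; dist=6371·c=8188.768 ≈ 8188.8 km; running total=40941.7 km
Leg 4 bearing: y=sinΔλ·cosφ2=-0.39190024, x=cosφ1·sinφ2-sinφ1·cosφ2·cosΔλ=0.87584645; θ=atan2(y, x)=-24.1063° <0 so +360° → 335.8937° ≈ 335.9°
Leg 5: φ1=0.7616879, φ2=0.2541391, Δφ=-0.5075487, Δλ=3.4973134 rad; a=sin²(Δφ/2)+cosφ1·cosφ2·sin²(Δλ/2)=0.7415337172; c=2·atan2(√a, √(1-a))=2.074950972; dist=6371·c=13219.513 ≈ 13219.5 km; running total=54161.2 km
Leg 5 bearing: y=sinΔλ·cosφ2=-0.33707984, x=cosφ1·sinφ2-sinφ1·cosφ2·cosΔλ=0.80809841; θ=atan2(y, x)=-22.6423° <0 so +360° → 337.3577° ≈ 337.4°

Leg 1: dist=9219.1 km, bearing=262.3°
Leg 2: dist=14252.2 km, bearing=322.8°
Leg 3: dist=9281.6 km, bearing=128.2°
Leg 4: dist=8188.8 km, bearing=335.9°
Leg 5: dist=13219.5 km, bearing=337.4°
Total: 54161.2 km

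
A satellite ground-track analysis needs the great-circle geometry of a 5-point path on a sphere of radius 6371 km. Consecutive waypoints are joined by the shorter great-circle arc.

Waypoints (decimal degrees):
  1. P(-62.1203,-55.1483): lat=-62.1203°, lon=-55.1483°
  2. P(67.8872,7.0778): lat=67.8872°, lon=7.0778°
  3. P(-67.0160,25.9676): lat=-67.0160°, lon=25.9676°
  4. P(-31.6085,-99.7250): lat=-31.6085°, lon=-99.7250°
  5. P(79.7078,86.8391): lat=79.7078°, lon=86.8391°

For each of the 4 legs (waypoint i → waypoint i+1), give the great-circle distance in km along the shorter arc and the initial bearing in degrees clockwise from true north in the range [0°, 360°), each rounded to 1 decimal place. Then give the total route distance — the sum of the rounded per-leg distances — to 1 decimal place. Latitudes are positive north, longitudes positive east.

Leg 1: φ1=-1.0842038, φ2=1.1848552, Δφ=2.2690589, Δλ=1.0860503 rad; a=sin²(Δφ/2)+cosφ1·cosφ2·sin²(Δλ/2)=0.8684441941; c=2·atan2(√a, √(1-a))=2.399252185; dist=6371·c=15285.636 ≈ 15285.6 km; running total=15285.6 km
Leg 1 bearing: y=sinΔλ·cosφ2=0.33306385, x=cosφ1·sinφ2-sinφ1·cosφ2·cosΔλ=0.58827202; θ=atan2(y, x)=29.5174° ≈ 29.5°
Leg 2: φ1=1.1848552, φ2=-1.1696499, Δφ=-2.3545050, Δλ=0.3296892 rad; a=sin²(Δφ/2)+cosφ1·cosφ2·sin²(Δλ/2)=0.8569136943; c=2·atan2(√a, √(1-a))=2.365744612; dist=6371·c=15072.159 ≈ 15072.2 km; running total=30357.8 km
Leg 2 bearing: y=sinΔλ·cosφ2=0.12641558, x=cosφ1·sinφ2-sinφ1·cosφ2·cosΔλ=-0.68881751; θ=atan2(y, x)=169.6005° ≈ 169.6°
Leg 3: φ1=-1.1696499, φ2=-0.5516724, Δφ=0.6179775, Δλ=-2.1937497 rad; a=sin²(Δφ/2)+cosφ1·cosφ2·sin²(Δλ/2)=0.3557574529; c=2·atan2(√a, √(1-a))=1.278152040; dist=6371·c=8143.107 ≈ 8143.1 km; running total=38500.9 km
Leg 3 bearing: y=sinΔλ·cosφ2=-0.69167446, x=cosφ1·sinφ2-sinφ1·cosφ2·cosΔλ=-0.66208972; θ=atan2(y, x)=-133.7481° <0 so +360° → 226.2519° ≈ 226.3°
Leg 4: φ1=-0.5516724, φ2=1.3911635, Δφ=1.9428359, Δλ=3.2561578 rad; a=sin²(Δφ/2)+cosφ1·cosφ2·sin²(Δλ/2)=0.8334220798; c=2·atan2(√a, √(1-a))=2.300762140; dist=6371·c=14658.156 ≈ 14658.2 km; running total=53159.1 km
Leg 4 bearing: y=sinΔλ·cosφ2=-0.02042441, x=cosφ1·sinφ2-sinφ1·cosφ2·cosΔλ=0.74491725; θ=atan2(y, x)=-1.5706° <0 so +360° → 358.4294° ≈ 358.4°

Leg 1: dist=15285.6 km, bearing=29.5°
Leg 2: dist=15072.2 km, bearing=169.6°
Leg 3: dist=8143.1 km, bearing=226.3°
Leg 4: dist=14658.2 km, bearing=358.4°
Total: 53159.1 km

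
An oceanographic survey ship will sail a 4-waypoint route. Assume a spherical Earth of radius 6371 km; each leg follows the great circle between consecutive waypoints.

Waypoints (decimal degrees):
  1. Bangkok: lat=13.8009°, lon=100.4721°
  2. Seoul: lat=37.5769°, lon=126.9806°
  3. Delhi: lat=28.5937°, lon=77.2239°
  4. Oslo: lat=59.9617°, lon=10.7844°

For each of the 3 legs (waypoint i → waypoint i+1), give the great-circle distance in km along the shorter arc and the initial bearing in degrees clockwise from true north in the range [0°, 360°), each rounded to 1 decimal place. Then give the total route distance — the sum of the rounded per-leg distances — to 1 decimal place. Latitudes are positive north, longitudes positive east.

Leg 1: dist=3721.2 km, bearing=39.9°
Leg 2: dist=4686.6 km, bearing=272.9°
Leg 3: dist=5987.1 km, bearing=325.4°
Total: 14394.9 km

Leg 1: φ1=0.2408711, φ2=0.6558406, Δφ=0.4149695, Δλ=0.4626606 rad; a=sin²(Δφ/2)+cosφ1·cosφ2·sin²(Δλ/2)=0.0828933381; c=2·atan2(√a, √(1-a))=0.584091665; dist=6371·c=3721.248 ≈ 3721.2 km; running total=3721.2 km
Leg 1 bearing: y=sinΔλ·cosφ2=0.35373286, x=cosφ1·sinφ2-sinφ1·cosφ2·cosΔλ=0.42303806; θ=atan2(y, x)=39.9014° ≈ 39.9°
Leg 2: φ1=0.6558406, φ2=0.4990542, Δφ=-0.1567864, Δλ=-0.8684182 rad; a=sin²(Δφ/2)+cosφ1·cosφ2·sin²(Δλ/2)=0.1292906120; c=2·atan2(√a, √(1-a))=0.735614145; dist=6371·c=4686.598 ≈ 4686.6 km; running total=8407.8 km
Leg 2 bearing: y=sinΔλ·cosφ2=-0.67021162, x=cosφ1·sinφ2-sinφ1·cosφ2·cosΔλ=0.03338538; θ=atan2(y, x)=-87.1483° <0 so +360° → 272.8517° ≈ 272.9°
Leg 3: φ1=0.4990542, φ2=1.0465291, Δφ=0.5474749, Δλ=-1.1595880 rad; a=sin²(Δφ/2)+cosφ1·cosφ2·sin²(Δλ/2)=0.2049991261; c=2·atan2(√a, √(1-a))=0.939735321; dist=6371·c=5987.054 ≈ 5987.1 km; running total=14394.9 km
Leg 3 bearing: y=sinΔλ·cosφ2=-0.45884980, x=cosφ1·sinφ2-sinφ1·cosφ2·cosΔλ=0.66434539; θ=atan2(y, x)=-34.6320° <0 so +360° → 325.3680° ≈ 325.4°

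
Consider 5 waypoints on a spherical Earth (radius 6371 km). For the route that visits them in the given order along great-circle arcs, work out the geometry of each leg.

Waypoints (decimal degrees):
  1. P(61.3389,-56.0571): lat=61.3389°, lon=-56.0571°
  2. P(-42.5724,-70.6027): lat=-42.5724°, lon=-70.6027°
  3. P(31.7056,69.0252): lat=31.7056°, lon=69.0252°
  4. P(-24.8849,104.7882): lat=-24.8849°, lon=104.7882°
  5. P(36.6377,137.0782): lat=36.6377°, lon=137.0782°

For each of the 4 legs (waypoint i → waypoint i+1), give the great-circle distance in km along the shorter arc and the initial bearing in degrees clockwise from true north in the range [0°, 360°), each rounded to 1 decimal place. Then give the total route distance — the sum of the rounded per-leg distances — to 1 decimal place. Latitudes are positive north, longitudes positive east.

Leg 1: φ1=1.0705658, φ2=-0.7430286, Δφ=-1.8135943, Δλ=-0.2538686 rad; a=sin²(Δφ/2)+cosφ1·cosφ2·sin²(Δλ/2)=0.6258702588; c=2·atan2(√a, √(1-a))=1.825274599; dist=6371·c=11628.824 ≈ 11628.8 km; running total=11628.8 km
Leg 1 bearing: y=sinΔλ·cosφ2=-0.18495298, x=cosφ1·sinφ2-sinφ1·cosφ2·cosΔλ=-0.94995742; θ=atan2(y, x)=-168.9826° <0 so +360° → 191.0174° ≈ 191.0°
Leg 2: φ1=-0.7430286, φ2=0.5533671, Δφ=1.2963957, Δλ=2.4369666 rad; a=sin²(Δφ/2)+cosφ1·cosφ2·sin²(Δλ/2)=0.9164324939; c=2·atan2(√a, √(1-a))=2.555060382; dist=6371·c=16278.290 ≈ 16278.3 km; running total=27907.1 km
Leg 2 bearing: y=sinΔλ·cosφ2=0.55107877, x=cosφ1·sinφ2-sinφ1·cosφ2·cosΔλ=-0.05145969; θ=atan2(y, x)=95.3348° ≈ 95.3°
Leg 3: φ1=0.5533671, φ2=-0.4343234, Δφ=-0.9876906, Δλ=0.6241821 rad; a=sin²(Δφ/2)+cosφ1·cosφ2·sin²(Δλ/2)=0.2974524438; c=2·atan2(√a, √(1-a))=1.153713468; dist=6371·c=7350.309 ≈ 7350.3 km; running total=35257.4 km
Leg 3 bearing: y=sinΔλ·cosφ2=0.53017200, x=cosφ1·sinφ2-sinφ1·cosφ2·cosΔλ=-0.74485945; θ=atan2(y, x)=144.5577° ≈ 144.6°
Leg 4: φ1=-0.4343234, φ2=0.6394485, Δφ=1.0737719, Δλ=0.5635668 rad; a=sin²(Δφ/2)+cosφ1·cosφ2·sin²(Δλ/2)=0.3178788186; c=2·atan2(√a, √(1-a))=1.197977176; dist=6371·c=7632.313 ≈ 7632.3 km; running total=42889.7 km
Leg 4 bearing: y=sinΔλ·cosφ2=0.42865929, x=cosφ1·sinφ2-sinφ1·cosφ2·cosΔλ=0.82678819; θ=atan2(y, x)=27.4051° ≈ 27.4°

Leg 1: dist=11628.8 km, bearing=191.0°
Leg 2: dist=16278.3 km, bearing=95.3°
Leg 3: dist=7350.3 km, bearing=144.6°
Leg 4: dist=7632.3 km, bearing=27.4°
Total: 42889.7 km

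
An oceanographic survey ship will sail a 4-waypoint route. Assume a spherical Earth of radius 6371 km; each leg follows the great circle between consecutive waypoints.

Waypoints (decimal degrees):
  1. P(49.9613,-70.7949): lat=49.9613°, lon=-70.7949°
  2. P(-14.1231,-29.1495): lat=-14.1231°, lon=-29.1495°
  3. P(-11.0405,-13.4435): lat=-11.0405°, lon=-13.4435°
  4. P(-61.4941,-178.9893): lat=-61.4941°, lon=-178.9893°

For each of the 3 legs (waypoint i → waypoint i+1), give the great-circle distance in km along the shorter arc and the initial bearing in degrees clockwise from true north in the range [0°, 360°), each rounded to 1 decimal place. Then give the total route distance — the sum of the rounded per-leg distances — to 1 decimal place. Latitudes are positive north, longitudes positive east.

Leg 1: dist=8203.6 km, bearing=137.8°
Leg 2: dist=1738.1 km, bearing=80.4°
Leg 3: dist=11850.8 km, bearing=187.1°
Total: 21792.5 km

Leg 1: φ1=0.8719892, φ2=-0.2464946, Δφ=-1.1184838, Δλ=0.7268493 rad; a=sin²(Δφ/2)+cosφ1·cosφ2·sin²(Δλ/2)=0.3603101886; c=2·atan2(√a, √(1-a))=1.287648383; dist=6371·c=8203.608 ≈ 8203.6 km; running total=8203.6 km
Leg 1 bearing: y=sinΔλ·cosφ2=0.64443262, x=cosφ1·sinφ2-sinφ1·cosφ2·cosΔλ=-0.71179606; θ=atan2(y, x)=137.8435° ≈ 137.8°
Leg 2: φ1=-0.2464946, φ2=-0.1926931, Δφ=0.0538015, Δλ=0.2741214 rad; a=sin²(Δφ/2)+cosφ1·cosφ2·sin²(Δλ/2)=0.0184924330; c=2·atan2(√a, √(1-a))=0.272819067; dist=6371·c=1738.130 ≈ 1738.1 km; running total=9941.7 km
Leg 2 bearing: y=sinΔλ·cosφ2=0.26569114, x=cosφ1·sinφ2-sinφ1·cosφ2·cosΔλ=0.04483383; θ=atan2(y, x)=80.4219° ≈ 80.4°
Leg 3: φ1=-0.1926931, φ2=-1.0732745, Δφ=-0.8805814, Δλ=-2.8893193 rad; a=sin²(Δφ/2)+cosφ1·cosφ2·sin²(Δλ/2)=0.6426516250; c=2·atan2(√a, √(1-a))=1.860119141; dist=6371·c=11850.819 ≈ 11850.8 km; running total=21792.5 km
Leg 3 bearing: y=sinΔλ·cosφ2=-0.11912429, x=cosφ1·sinφ2-sinφ1·cosφ2·cosΔλ=-0.95100550; θ=atan2(y, x)=-172.8602° <0 so +360° → 187.1398° ≈ 187.1°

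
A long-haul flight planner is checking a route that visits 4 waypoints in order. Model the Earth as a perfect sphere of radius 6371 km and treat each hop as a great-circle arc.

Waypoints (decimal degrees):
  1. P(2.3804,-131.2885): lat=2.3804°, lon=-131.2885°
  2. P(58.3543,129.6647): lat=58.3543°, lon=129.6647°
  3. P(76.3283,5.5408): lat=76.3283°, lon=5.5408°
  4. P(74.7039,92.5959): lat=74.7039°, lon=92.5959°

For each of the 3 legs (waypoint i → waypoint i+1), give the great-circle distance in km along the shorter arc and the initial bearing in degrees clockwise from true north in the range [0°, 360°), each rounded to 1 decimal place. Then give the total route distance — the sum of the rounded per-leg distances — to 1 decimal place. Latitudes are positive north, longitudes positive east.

Leg 1: dist=10307.5 km, bearing=328.8°
Leg 2: dist=4530.6 km, bearing=342.6°
Leg 3: dist=2209.8 km, bearing=50.8°
Total: 17047.9 km

Leg 1: φ1=0.0415458, φ2=1.0184747, Δφ=0.9769289, Δλ=4.5544925 rad; a=sin²(Δφ/2)+cosφ1·cosφ2·sin²(Δλ/2)=0.5235348105; c=2·atan2(√a, √(1-a))=1.617883346; dist=6371·c=10307.535 ≈ 10307.5 km; running total=10307.5 km
Leg 1 bearing: y=sinΔλ·cosφ2=-0.51813838, x=cosφ1·sinφ2-sinφ1·cosφ2·cosΔλ=0.85400063; θ=atan2(y, x)=-31.2460° <0 so +360° → 328.7540° ≈ 328.8°
Leg 2: φ1=1.0184747, φ2=1.3321801, Δφ=0.3137055, Δλ=-2.1663707 rad; a=sin²(Δφ/2)+cosφ1·cosφ2·sin²(Δλ/2)=0.1211896678; c=2·atan2(√a, √(1-a))=0.711136366; dist=6371·c=4530.6498 ≈ 4530.6 km; running total=14838.1 km
Leg 2 bearing: y=sinΔλ·cosφ2=-0.19566359, x=cosφ1·sinφ2-sinφ1·cosφ2·cosΔλ=0.62267703; θ=atan2(y, x)=-17.4443° <0 so +360° → 342.5557° ≈ 342.6°
Leg 3: φ1=1.3321801, φ2=1.3038290, Δφ=-0.0283511, Δλ=1.5193981 rad; a=sin²(Δφ/2)+cosφ1·cosφ2·sin²(Δλ/2)=0.0297757472; c=2·atan2(√a, √(1-a))=0.346849038; dist=6371·c=2209.775 ≈ 2209.8 km; running total=17047.9 km
Leg 3 bearing: y=sinΔλ·cosφ2=0.26345901, x=cosφ1·sinφ2-sinφ1·cosφ2·cosΔλ=0.21481610; θ=atan2(y, x)=50.8073° ≈ 50.8°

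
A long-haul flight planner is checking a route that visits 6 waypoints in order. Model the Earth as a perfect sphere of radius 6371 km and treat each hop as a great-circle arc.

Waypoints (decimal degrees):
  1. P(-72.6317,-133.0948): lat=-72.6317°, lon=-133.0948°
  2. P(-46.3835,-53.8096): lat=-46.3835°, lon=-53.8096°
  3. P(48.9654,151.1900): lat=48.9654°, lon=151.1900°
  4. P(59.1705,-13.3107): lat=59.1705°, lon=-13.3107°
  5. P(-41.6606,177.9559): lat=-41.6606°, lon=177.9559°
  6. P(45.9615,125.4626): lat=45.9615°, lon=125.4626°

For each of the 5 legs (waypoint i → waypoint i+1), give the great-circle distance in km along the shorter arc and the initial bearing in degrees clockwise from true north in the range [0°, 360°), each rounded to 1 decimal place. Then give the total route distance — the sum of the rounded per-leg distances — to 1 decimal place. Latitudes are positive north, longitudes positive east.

Leg 1: dist=4801.0 km, bearing=97.9°
Leg 2: dist=18130.2 km, bearing=287.9°
Leg 3: dist=7908.7 km, bearing=351.7°
Leg 4: dist=17917.5 km, bearing=333.2°
Leg 5: dist=11041.9 km, bearing=326.0°
Total: 59799.3 km

Leg 1: φ1=-1.2676623, φ2=-0.8095448, Δφ=0.4581175, Δλ=1.3837878 rad; a=sin²(Δφ/2)+cosφ1·cosφ2·sin²(Δλ/2)=0.1353753335; c=2·atan2(√a, √(1-a))=0.753572087; dist=6371·c=4801.008 ≈ 4801.0 km; running total=4801.0 km
Leg 1 bearing: y=sinΔλ·cosφ2=0.67780077, x=cosφ1·sinφ2-sinφ1·cosφ2·cosΔλ=-0.09370977; θ=atan2(y, x)=97.8716° ≈ 97.9°
Leg 2: φ1=-0.8095448, φ2=0.8546074, Δφ=1.6641522, Δλ=3.5779180 rad; a=sin²(Δφ/2)+cosφ1·cosφ2·sin²(Δλ/2)=0.9782773236; c=2·atan2(√a, √(1-a))=2.845742583; dist=6371·c=18130.226 ≈ 18130.2 km; running total=22931.2 km
Leg 2 bearing: y=sinΔλ·cosφ2=-0.27745093, x=cosφ1·sinφ2-sinφ1·cosφ2·cosΔλ=0.08957782; θ=atan2(y, x)=-72.1068° <0 so +360° → 287.8932° ≈ 287.9°
Leg 3: φ1=0.8546074, φ2=1.0327200, Δφ=0.1781126, Δλ=-2.8710788 rad; a=sin²(Δφ/2)+cosφ1·cosφ2·sin²(Δλ/2)=0.3382462422; c=2·atan2(√a, √(1-a))=1.241362328; dist=6371·c=7908.719 ≈ 7908.7 km; running total=30839.9 km
Leg 3 bearing: y=sinΔλ·cosφ2=-0.13694964, x=cosφ1·sinφ2-sinφ1·cosφ2·cosΔλ=0.93626261; θ=atan2(y, x)=-8.3218° <0 so +360° → 351.6782° ≈ 351.7°
Leg 4: φ1=1.0327200, φ2=-0.7271146, Δφ=-1.7598347, Δλ=3.3382319 rad; a=sin²(Δφ/2)+cosφ1·cosφ2·sin²(Δλ/2)=0.9731432404; c=2·atan2(√a, √(1-a))=2.812346894; dist=6371·c=17917.462 ≈ 17917.5 km; running total=48757.4 km
Leg 4 bearing: y=sinΔλ·cosφ2=-0.14596338, x=cosφ1·sinφ2-sinφ1·cosφ2·cosΔλ=0.28850752; θ=atan2(y, x)=-26.8360° <0 so +360° → 333.1640° ≈ 333.2°
Leg 5: φ1=-0.7271146, φ2=0.8021795, Δφ=1.5292941, Δλ=-0.9161809 rad; a=sin²(Δφ/2)+cosφ1·cosφ2·sin²(Δλ/2)=0.5808231305; c=2·atan2(√a, √(1-a))=1.733154952; dist=6371·c=11041.930 ≈ 11041.9 km; running total=59799.3 km
Leg 5 bearing: y=sinΔλ·cosφ2=-0.55144340, x=cosφ1·sinφ2-sinφ1·cosφ2·cosΔλ=0.81840128; θ=atan2(y, x)=-33.9723° <0 so +360° → 326.0277° ≈ 326.0°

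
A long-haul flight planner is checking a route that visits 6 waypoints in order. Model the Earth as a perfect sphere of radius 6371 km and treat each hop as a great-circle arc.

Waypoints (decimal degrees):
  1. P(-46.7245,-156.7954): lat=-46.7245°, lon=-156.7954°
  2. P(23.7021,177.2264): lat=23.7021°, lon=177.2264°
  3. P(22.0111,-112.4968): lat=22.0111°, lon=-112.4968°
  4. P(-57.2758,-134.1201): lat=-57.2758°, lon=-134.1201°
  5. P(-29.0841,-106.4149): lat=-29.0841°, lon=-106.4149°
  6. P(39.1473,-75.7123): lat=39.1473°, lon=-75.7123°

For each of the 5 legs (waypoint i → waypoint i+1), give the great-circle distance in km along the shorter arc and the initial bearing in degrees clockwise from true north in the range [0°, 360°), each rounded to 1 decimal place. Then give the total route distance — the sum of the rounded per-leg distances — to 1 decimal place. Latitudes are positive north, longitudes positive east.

Leg 1: φ1=-0.8154964, φ2=0.4136797, Δφ=1.2291761, Δλ=5.8297802 rad; a=sin²(Δφ/2)+cosφ1·cosφ2·sin²(Δλ/2)=0.3642032194; c=2·atan2(√a, √(1-a))=1.295747882; dist=6371·c=8255.210 ≈ 8255.2 km; running total=8255.2 km
Leg 1 bearing: y=sinΔλ·cosφ2=-0.40108045, x=cosφ1·sinφ2-sinφ1·cosφ2·cosΔλ=0.87485508; θ=atan2(y, x)=-24.6293° <0 so +360° → 335.3707° ≈ 335.4°
Leg 2: φ1=0.4136797, φ2=0.3841662, Δφ=-0.0295135, Δλ=-5.0566238 rad; a=sin²(Δφ/2)+cosφ1·cosφ2·sin²(Δλ/2)=0.2814283343; c=2·atan2(√a, √(1-a))=1.118376337; dist=6371·c=7125.176 ≈ 7125.2 km; running total=15380.4 km
Leg 2 bearing: y=sinΔλ·cosφ2=0.87272133, x=cosφ1·sinφ2-sinφ1·cosφ2·cosΔλ=0.21740099; θ=atan2(y, x)=76.0119° ≈ 76.0°
Leg 3: φ1=0.3841662, φ2=-0.9996513, Δφ=-1.3838175, Δλ=-0.3773978 rad; a=sin²(Δφ/2)+cosφ1·cosφ2·sin²(Δλ/2)=0.4246896419; c=2·atan2(√a, √(1-a))=1.419600205; dist=6371·c=9044.273 ≈ 9044.3 km; running total=24424.7 km
Leg 3 bearing: y=sinΔλ·cosφ2=-0.19921094, x=cosφ1·sinφ2-sinφ1·cosφ2·cosΔλ=-0.96831214; θ=atan2(y, x)=-168.3747° <0 so +360° → 191.6253° ≈ 191.6°
Leg 4: φ1=-0.9996513, φ2=-0.5076133, Δφ=0.4920380, Δλ=0.4835470 rad; a=sin²(Δφ/2)+cosφ1·cosφ2·sin²(Δλ/2)=0.0863957878; c=2·atan2(√a, √(1-a))=0.596675109; dist=6371·c=3801.417 ≈ 3801.4 km; running total=28226.1 km
Leg 4 bearing: y=sinΔλ·cosφ2=0.40629901, x=cosφ1·sinφ2-sinφ1·cosφ2·cosΔλ=0.38813314; θ=atan2(y, x)=46.3099° ≈ 46.3°
Leg 5: φ1=-0.5076133, φ2=0.6832493, Δφ=1.1908626, Δλ=0.5358615 rad; a=sin²(Δφ/2)+cosφ1·cosφ2·sin²(Δλ/2)=0.3620700516; c=2·atan2(√a, √(1-a))=1.291312130; dist=6371·c=8226.9496 ≈ 8226.9 km; running total=36453.0 km
Leg 5 bearing: y=sinΔλ·cosφ2=0.39596931, x=cosφ1·sinφ2-sinφ1·cosφ2·cosΔλ=0.87584795; θ=atan2(y, x)=24.3276° ≈ 24.3°

Leg 1: dist=8255.2 km, bearing=335.4°
Leg 2: dist=7125.2 km, bearing=76.0°
Leg 3: dist=9044.3 km, bearing=191.6°
Leg 4: dist=3801.4 km, bearing=46.3°
Leg 5: dist=8226.9 km, bearing=24.3°
Total: 36453.0 km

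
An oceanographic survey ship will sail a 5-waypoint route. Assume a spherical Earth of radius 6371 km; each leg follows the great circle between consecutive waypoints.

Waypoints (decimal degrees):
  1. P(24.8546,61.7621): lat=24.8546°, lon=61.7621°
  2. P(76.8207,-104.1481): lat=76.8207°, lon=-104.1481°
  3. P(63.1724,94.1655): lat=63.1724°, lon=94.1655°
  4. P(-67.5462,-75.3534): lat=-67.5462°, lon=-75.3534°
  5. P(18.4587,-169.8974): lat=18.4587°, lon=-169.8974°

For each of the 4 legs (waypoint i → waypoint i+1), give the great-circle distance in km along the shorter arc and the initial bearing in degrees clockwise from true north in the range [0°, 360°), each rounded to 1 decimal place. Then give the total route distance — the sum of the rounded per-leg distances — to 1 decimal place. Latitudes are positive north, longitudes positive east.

Leg 1: φ1=0.4337946, φ2=1.3407741, Δφ=0.9069795, Δλ=-2.8956793 rad; a=sin²(Δφ/2)+cosφ1·cosφ2·sin²(Δλ/2)=0.3957054586; c=2·atan2(√a, √(1-a))=1.360664240; dist=6371·c=8668.792 ≈ 8668.8 km; running total=8668.8 km
Leg 1 bearing: y=sinΔλ·cosφ2=-0.05550464, x=cosφ1·sinφ2-sinφ1·cosφ2·cosΔλ=0.97642707; θ=atan2(y, x)=-3.2535° <0 so +360° → 356.7465° ≈ 356.7°
Leg 2: φ1=1.3407741, φ2=1.1025664, Δφ=-0.2382078, Δλ=3.4612253 rad; a=sin²(Δφ/2)+cosφ1·cosφ2·sin²(Δλ/2)=0.1144106490; c=2·atan2(√a, √(1-a))=0.690105742; dist=6371·c=4396.664 ≈ 4396.7 km; running total=13065.5 km
Leg 2 bearing: y=sinΔλ·cosφ2=-0.14180884, x=cosφ1·sinφ2-sinφ1·cosφ2·cosΔλ=0.62062361; θ=atan2(y, x)=-12.8708° <0 so +360° → 347.1292° ≈ 347.1°
Leg 3: φ1=1.1025664, φ2=-1.1789036, Δφ=-2.2814700, Δλ=-2.9586629 rad; a=sin²(Δφ/2)+cosφ1·cosφ2·sin²(Δλ/2)=0.9971058518; c=2·atan2(√a, √(1-a))=3.033946111; dist=6371·c=19329.271 ≈ 19329.3 km; running total=32394.8 km
Leg 3 bearing: y=sinΔλ·cosφ2=-0.06947885, x=cosφ1·sinφ2-sinφ1·cosφ2·cosΔλ=-0.08194985; θ=atan2(y, x)=-139.7080° <0 so +360° → 220.2920° ≈ 220.3°
Leg 4: φ1=-1.1789036, φ2=0.3221651, Δφ=1.5010687, Δλ=-1.6501041 rad; a=sin²(Δφ/2)+cosφ1·cosφ2·sin²(Δλ/2)=0.6606597218; c=2·atan2(√a, √(1-a))=1.897918816; dist=6371·c=12091.641 ≈ 12091.6 km; running total=44486.4 km
Leg 4 bearing: y=sinΔλ·cosφ2=-0.94557063, x=cosφ1·sinφ2-sinφ1·cosφ2·cosΔλ=0.05147818; θ=atan2(y, x)=-86.8838° <0 so +360° → 273.1162° ≈ 273.1°

Leg 1: dist=8668.8 km, bearing=356.7°
Leg 2: dist=4396.7 km, bearing=347.1°
Leg 3: dist=19329.3 km, bearing=220.3°
Leg 4: dist=12091.6 km, bearing=273.1°
Total: 44486.4 km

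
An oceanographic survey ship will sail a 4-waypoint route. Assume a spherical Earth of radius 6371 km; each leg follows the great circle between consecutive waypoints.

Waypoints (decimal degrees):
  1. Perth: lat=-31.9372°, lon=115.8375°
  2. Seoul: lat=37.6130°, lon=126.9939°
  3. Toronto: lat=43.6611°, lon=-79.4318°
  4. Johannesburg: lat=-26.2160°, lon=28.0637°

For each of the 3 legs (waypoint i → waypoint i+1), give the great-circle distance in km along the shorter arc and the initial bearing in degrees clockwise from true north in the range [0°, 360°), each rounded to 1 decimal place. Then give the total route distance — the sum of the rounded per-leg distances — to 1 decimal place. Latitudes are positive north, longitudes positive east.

Leg 1: φ1=-0.5574093, φ2=0.6564707, Δφ=1.2138800, Δλ=0.1947159 rad; a=sin²(Δφ/2)+cosφ1·cosφ2·sin²(Δλ/2)=0.3316584990; c=2·atan2(√a, √(1-a))=1.227404315; dist=6371·c=7819.793 ≈ 7819.8 km; running total=7819.8 km
Leg 1 bearing: y=sinΔλ·cosφ2=0.15327161, x=cosφ1·sinφ2-sinφ1·cosφ2·cosΔλ=0.92905994; θ=atan2(y, x)=9.3680° ≈ 9.4°
Leg 2: φ1=0.6564707, φ2=0.7620300, Δφ=0.1055593, Δλ=-3.6028081 rad; a=sin²(Δφ/2)+cosφ1·cosφ2·sin²(Δλ/2)=0.5459143810; c=2·atan2(√a, √(1-a))=1.662754639; dist=6371·c=10593.410 ≈ 10593.4 km; running total=18413.2 km
Leg 2 bearing: y=sinΔλ·cosφ2=0.32195574, x=cosφ1·sinφ2-sinφ1·cosφ2·cosΔλ=0.94229082; θ=atan2(y, x)=18.8639° ≈ 18.9°
Leg 3: φ1=0.7620300, φ2=-0.4575555, Δφ=-1.2195855, Δλ=1.8761504 rad; a=sin²(Δφ/2)+cosφ1·cosφ2·sin²(Δλ/2)=0.7500501151; c=2·atan2(√a, √(1-a))=2.094510842; dist=6371·c=13344.129 ≈ 13344.1 km; running total=31757.3 km
Leg 3 bearing: y=sinΔλ·cosφ2=0.85563408, x=cosφ1·sinφ2-sinφ1·cosφ2·cosΔλ=-0.13337944; θ=atan2(y, x)=98.8602° ≈ 98.9°

Leg 1: dist=7819.8 km, bearing=9.4°
Leg 2: dist=10593.4 km, bearing=18.9°
Leg 3: dist=13344.1 km, bearing=98.9°
Total: 31757.3 km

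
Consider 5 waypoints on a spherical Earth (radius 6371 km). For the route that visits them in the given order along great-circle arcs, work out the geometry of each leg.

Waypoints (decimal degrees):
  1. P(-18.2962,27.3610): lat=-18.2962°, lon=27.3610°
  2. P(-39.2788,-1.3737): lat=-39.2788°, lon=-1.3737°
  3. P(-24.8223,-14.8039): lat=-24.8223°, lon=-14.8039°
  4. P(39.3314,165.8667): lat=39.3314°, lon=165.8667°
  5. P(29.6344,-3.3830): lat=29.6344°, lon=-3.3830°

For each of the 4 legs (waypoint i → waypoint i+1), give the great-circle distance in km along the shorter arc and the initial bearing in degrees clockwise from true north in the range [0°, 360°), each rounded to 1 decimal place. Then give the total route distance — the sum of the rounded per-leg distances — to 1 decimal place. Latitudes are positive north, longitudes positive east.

Leg 1: dist=3616.3 km, bearing=223.8°
Leg 2: dist=2041.0 km, bearing=318.0°
Leg 3: dist=18400.5 km, bearing=357.9°
Leg 4: dist=12266.1 km, bearing=350.0°
Total: 36323.9 km

Leg 1: φ1=-0.3193289, φ2=-0.6855444, Δφ=-0.3662155, Δλ=-0.5015151 rad; a=sin²(Δφ/2)+cosφ1·cosφ2·sin²(Δλ/2)=0.0784075592; c=2·atan2(√a, √(1-a))=0.567616340; dist=6371·c=3616.284 ≈ 3616.3 km; running total=3616.3 km
Leg 1 bearing: y=sinΔλ·cosφ2=-0.37213991, x=cosφ1·sinφ2-sinφ1·cosφ2·cosΔλ=-0.38800920; θ=atan2(y, x)=-136.1960° <0 so +360° → 223.8040° ≈ 223.8°
Leg 2: φ1=-0.6855444, φ2=-0.4332309, Δφ=0.2523135, Δλ=-0.2344012 rad; a=sin²(Δφ/2)+cosφ1·cosφ2·sin²(Δλ/2)=0.0254375328; c=2·atan2(√a, √(1-a))=0.320351039; dist=6371·c=2040.956 ≈ 2041.0 km; running total=5657.3 km
Leg 2 bearing: y=sinΔλ·cosφ2=-0.21080302, x=cosφ1·sinφ2-sinφ1·cosφ2·cosΔλ=0.23393150; θ=atan2(y, x)=-42.0230° <0 so +360° → 317.9770° ≈ 318.0°
Leg 3: φ1=-0.4332309, φ2=0.6864624, Δφ=1.1196933, Δλ=3.1532968 rad; a=sin²(Δφ/2)+cosφ1·cosφ2·sin²(Δλ/2)=0.9840298886; c=2·atan2(√a, √(1-a))=2.888169230; dist=6371·c=18400.526 ≈ 18400.5 km; running total=24057.8 km
Leg 3 bearing: y=sinΔλ·cosφ2=-0.00905289, x=cosφ1·sinφ2-sinφ1·cosφ2·cosΔλ=0.25055601; θ=atan2(y, x)=-2.0693° <0 so +360° → 357.9307° ≈ 357.9°
Leg 4: φ1=0.6864624, φ2=0.5172179, Δφ=-0.1692446, Δλ=-2.9539645 rad; a=sin²(Δφ/2)+cosφ1·cosφ2·sin²(Δλ/2)=0.6735627798; c=2·atan2(√a, √(1-a))=1.925300657; dist=6371·c=12266.090 ≈ 12266.1 km; running total=36323.9 km
Leg 4 bearing: y=sinΔλ·cosφ2=-0.16213083, x=cosφ1·sinφ2-sinφ1·cosφ2·cosΔλ=0.92369770; θ=atan2(y, x)=-9.9554° <0 so +360° → 350.0446° ≈ 350.0°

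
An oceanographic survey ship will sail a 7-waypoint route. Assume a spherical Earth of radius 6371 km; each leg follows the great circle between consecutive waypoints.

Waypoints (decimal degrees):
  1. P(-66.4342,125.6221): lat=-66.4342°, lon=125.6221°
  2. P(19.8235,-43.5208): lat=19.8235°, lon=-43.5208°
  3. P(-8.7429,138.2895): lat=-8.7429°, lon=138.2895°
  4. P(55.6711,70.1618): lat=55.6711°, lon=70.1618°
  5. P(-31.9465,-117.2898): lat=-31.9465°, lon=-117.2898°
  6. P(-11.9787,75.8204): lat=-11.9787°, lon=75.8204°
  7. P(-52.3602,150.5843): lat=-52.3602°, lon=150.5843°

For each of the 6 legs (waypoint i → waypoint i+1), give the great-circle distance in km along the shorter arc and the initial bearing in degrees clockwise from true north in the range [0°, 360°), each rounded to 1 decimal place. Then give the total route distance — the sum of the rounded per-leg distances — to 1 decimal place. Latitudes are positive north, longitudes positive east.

Leg 1: dist=14773.4 km, bearing=194.0°
Leg 2: dist=18767.7 km, bearing=350.8°
Leg 3: dist=9483.7 km, bearing=328.3°
Leg 4: dist=17313.8 km, bearing=15.5°
Leg 5: dist=14935.2 km, bearing=198.1°
Leg 6: dist=7923.3 km, bearing=141.5°
Total: 83197.1 km

Leg 1: φ1=-1.1594955, φ2=0.3459853, Δφ=1.5054809, Δλ=-2.9521005 rad; a=sin²(Δφ/2)+cosφ1·cosφ2·sin²(Δλ/2)=0.8401097213; c=2·atan2(√a, √(1-a))=2.318858292; dist=6371·c=14773.446 ≈ 14773.4 km; running total=14773.4 km
Leg 1 bearing: y=sinΔλ·cosφ2=-0.17719826, x=cosφ1·sinφ2-sinφ1·cosφ2·cosΔλ=-0.71126808; θ=atan2(y, x)=-166.0107° <0 so +360° → 193.9893° ≈ 194.0°
Leg 2: φ1=0.3459853, φ2=-0.1525924, Δφ=-0.4985777, Δλ=3.1731883 rad; a=sin²(Δφ/2)+cosφ1·cosφ2·sin²(Δλ/2)=0.9904468619; c=2·atan2(√a, √(1-a))=2.945799754; dist=6371·c=18767.690 ≈ 18767.7 km; running total=33541.1 km
Leg 2 bearing: y=sinΔλ·cosφ2=-0.03122337, x=cosφ1·sinφ2-sinφ1·cosφ2·cosΔλ=0.19202241; θ=atan2(y, x)=-9.2356° <0 so +360° → 350.7644° ≈ 350.8°
Leg 3: φ1=-0.1525924, φ2=0.9716440, Δφ=1.1242364, Δλ=-1.1890527 rad; a=sin²(Δφ/2)+cosφ1·cosφ2·sin²(Δλ/2)=0.4589374595; c=2·atan2(√a, √(1-a))=1.488578649; dist=6371·c=9483.735 ≈ 9483.7 km; running total=43024.8 km
Leg 3 bearing: y=sinΔλ·cosφ2=-0.52334808, x=cosφ1·sinφ2-sinφ1·cosφ2·cosΔλ=0.84815226; θ=atan2(y, x)=-31.6765° <0 so +360° → 328.3235° ≈ 328.3°
Leg 4: φ1=0.9716440, φ2=-0.5575716, Δφ=-1.5292156, Δλ=-3.2716476 rad; a=sin²(Δφ/2)+cosφ1·cosφ2·sin²(Δλ/2)=0.9557243206; c=2·atan2(√a, √(1-a))=2.717587897; dist=6371·c=17313.752 ≈ 17313.8 km; running total=60338.6 km
Leg 4 bearing: y=sinΔλ·cosφ2=0.11004632, x=cosφ1·sinφ2-sinφ1·cosφ2·cosΔλ=0.39642298; θ=atan2(y, x)=15.5146° ≈ 15.5°
Leg 5: φ1=-0.5575716, φ2=-0.2090678, Δφ=0.3485039, Δλ=3.3704088 rad; a=sin²(Δφ/2)+cosφ1·cosφ2·sin²(Δλ/2)=0.8493054570; c=2·atan2(√a, √(1-a))=2.344250564; dist=6371·c=14935.220 ≈ 14935.2 km; running total=75273.8 km
Leg 5 bearing: y=sinΔλ·cosφ2=-0.22188555, x=cosφ1·sinφ2-sinφ1·cosφ2·cosΔλ=-0.68022761; θ=atan2(y, x)=-161.9340° <0 so +360° → 198.0660° ≈ 198.1°
Leg 6: φ1=-0.2090678, φ2=-0.9138579, Δφ=-0.7047901, Δλ=1.3048762 rad; a=sin²(Δφ/2)+cosφ1·cosφ2·sin²(Δλ/2)=0.3393277559; c=2·atan2(√a, √(1-a))=1.243647390; dist=6371·c=7923.278 ≈ 7923.3 km; running total=83197.1 km
Leg 6 bearing: y=sinΔλ·cosφ2=0.58923011, x=cosφ1·sinφ2-sinφ1·cosφ2·cosΔλ=-0.74131343; θ=atan2(y, x)=141.5207° ≈ 141.5°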